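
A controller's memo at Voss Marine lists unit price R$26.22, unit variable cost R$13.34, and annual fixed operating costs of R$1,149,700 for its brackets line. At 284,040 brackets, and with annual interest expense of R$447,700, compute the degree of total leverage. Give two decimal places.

Contribution at this volume is 284,040 × R$12.88 = R$3,658,435.20.
EBIT = R$3,658,435.20 − R$1,149,700 = R$2,508,735.20. Interest = R$447,700.00.
DOL = R$3,658,435.20 ÷ R$2,508,735.20 = 1.4583; DFL = R$2,508,735.20 ÷ R$2,061,035.20 = 1.2172.
DCL = DOL × DFL = 1.4583 × 1.2172 = 1.7750.

1.78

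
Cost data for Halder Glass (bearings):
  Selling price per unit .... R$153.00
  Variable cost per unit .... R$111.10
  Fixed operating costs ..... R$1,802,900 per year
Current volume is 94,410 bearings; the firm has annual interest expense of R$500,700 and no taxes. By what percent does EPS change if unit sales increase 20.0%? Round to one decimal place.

Contribution at this volume is 94,410 × R$41.90 = R$3,955,779.00.
Operating income = contribution − fixed costs = R$3,955,779.00 − R$1,802,900 = R$2,152,879.00.
Interest = R$500,700.00, so EBIT − I = R$1,652,179.00.
Degree of combined leverage = contribution ÷ (EBIT − I) = R$3,955,779.00 ÷ R$1,652,179.00 = 2.3943.
EPS therefore changes by 2.3943 × (+20.0%) = +47.9%.

+47.9%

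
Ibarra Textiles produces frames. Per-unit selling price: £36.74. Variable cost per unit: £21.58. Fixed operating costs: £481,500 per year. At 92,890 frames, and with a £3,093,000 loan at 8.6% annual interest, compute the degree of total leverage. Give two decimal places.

2.13

Contribution at this volume is 92,890 × £15.16 = £1,408,212.40.
EBIT = £1,408,212.40 − £481,500 = £926,712.40. Interest = £265,998.00, so EBIT − I = £660,714.40.
DCL = contribution ÷ (EBIT − I) = £1,408,212.40 ÷ £660,714.40 = 2.1313.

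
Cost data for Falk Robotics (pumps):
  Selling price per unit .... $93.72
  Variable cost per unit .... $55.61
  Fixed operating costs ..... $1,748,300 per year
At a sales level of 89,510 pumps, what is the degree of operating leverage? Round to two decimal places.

2.05

Contribution at this volume is 89,510 × $38.11 = $3,411,226.10.
Operating income = contribution − fixed costs = $3,411,226.10 − $1,748,300 = $1,662,926.10.
DOL = contribution ÷ EBIT = $3,411,226.10 ÷ $1,662,926.10 = 2.0513.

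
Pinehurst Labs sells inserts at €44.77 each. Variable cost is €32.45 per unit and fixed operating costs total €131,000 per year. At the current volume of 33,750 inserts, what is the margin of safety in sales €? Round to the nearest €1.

Unit CM = price − variable cost = €44.77 − €32.45 = €12.32. Break-even units = €131,000 ÷ €12.32 = 10,633.12; break-even revenue = 10,633.12 × €44.77 = €476,044.64.
Actual sales revenue = 33,750 × €44.77 = €1,510,987.50.
Margin of safety = €1,510,987.50 − €476,044.64 = €1,034,943.

€1,034,943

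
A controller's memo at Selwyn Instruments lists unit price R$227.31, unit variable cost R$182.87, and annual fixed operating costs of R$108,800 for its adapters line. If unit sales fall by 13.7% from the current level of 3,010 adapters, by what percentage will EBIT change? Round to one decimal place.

At 3,010 units, contribution = 3,010 × R$44.44 = R$133,764.40.
EBIT = R$133,764.40 − R$108,800 = R$24,964.40.
So DOL = total CM / EBIT = R$133,764.40 / R$24,964.40 = 5.3582.
%ΔEBIT = DOL × %ΔSales = 5.3582 × -13.7% = -73.4%.

-73.4%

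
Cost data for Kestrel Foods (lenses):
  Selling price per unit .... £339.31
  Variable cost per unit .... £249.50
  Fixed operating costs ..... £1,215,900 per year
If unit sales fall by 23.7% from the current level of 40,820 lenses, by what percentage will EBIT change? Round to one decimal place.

Total contribution margin = 40,820 × £89.81 = £3,666,044.20.
Subtracting fixed costs: EBIT = £3,666,044.20 − £1,215,900 = £2,450,144.20.
So DOL = total CM / EBIT = £3,666,044.20 / £2,450,144.20 = 1.4963.
So EBIT moves 1.4963 × (-23.7%) = -35.5%.

-35.5%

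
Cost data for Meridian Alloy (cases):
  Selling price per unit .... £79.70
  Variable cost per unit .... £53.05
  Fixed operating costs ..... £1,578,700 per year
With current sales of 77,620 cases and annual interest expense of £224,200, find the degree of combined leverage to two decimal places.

7.79

Contribution at this volume is 77,620 × £26.65 = £2,068,573.00.
Operating income = contribution − fixed costs = £2,068,573.00 − £1,578,700 = £489,873.00. Interest = £224,200.00, so EBIT − I = £265,673.00.
DCL = contribution ÷ (EBIT − I) = £2,068,573.00 ÷ £265,673.00 = 7.7862.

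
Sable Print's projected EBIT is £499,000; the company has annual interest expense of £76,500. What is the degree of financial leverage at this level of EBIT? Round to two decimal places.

1.18

Annual interest charges come to £76,500.00.
DFL = EBIT ÷ (EBIT − I) = £499,000 ÷ (£499,000 − £76,500.00) = £499,000 ÷ £422,500.00 = 1.1811.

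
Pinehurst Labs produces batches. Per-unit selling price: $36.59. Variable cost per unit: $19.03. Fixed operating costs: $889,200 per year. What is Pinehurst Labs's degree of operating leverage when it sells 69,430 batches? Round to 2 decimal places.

3.69

Contribution at this volume is 69,430 × $17.56 = $1,219,190.80.
Operating income = contribution − fixed costs = $1,219,190.80 − $889,200 = $329,990.80.
DOL = contribution ÷ EBIT = $1,219,190.80 ÷ $329,990.80 = 3.6946.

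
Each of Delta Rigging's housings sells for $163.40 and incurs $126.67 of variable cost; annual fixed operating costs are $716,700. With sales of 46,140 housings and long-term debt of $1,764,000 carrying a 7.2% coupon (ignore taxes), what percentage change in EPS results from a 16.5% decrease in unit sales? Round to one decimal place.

Total contribution margin = 46,140 × $36.73 = $1,694,722.20.
Operating income = contribution − fixed costs = $1,694,722.20 − $716,700 = $978,022.20.
Interest = $127,008.00, so EBIT − I = $851,014.20.
DCL = total CM / (EBIT − I) = $1,694,722.20 / $851,014.20 = 1.9914.
%ΔEPS = DCL × %ΔSales = 1.9914 × -16.5% = -32.9%.

-32.9%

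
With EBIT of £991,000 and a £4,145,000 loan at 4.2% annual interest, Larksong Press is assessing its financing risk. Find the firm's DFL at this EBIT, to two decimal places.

1.21

Interest = £174,090.00.
DFL = EBIT ÷ (EBIT − I) = £991,000 ÷ (£991,000 − £174,090.00) = £991,000 ÷ £816,910.00 = 1.2131.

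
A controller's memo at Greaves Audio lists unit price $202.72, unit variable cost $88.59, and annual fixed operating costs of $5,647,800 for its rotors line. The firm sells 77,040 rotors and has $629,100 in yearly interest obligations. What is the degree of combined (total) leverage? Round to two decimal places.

At 77,040 units, contribution = 77,040 × $114.13 = $8,792,575.20.
Subtracting fixed costs: EBIT = $8,792,575.20 − $5,647,800 = $3,144,775.20. Interest = $629,100.00, so EBIT − I = $2,515,675.20.
Degree of total leverage = total CM / (EBIT − interest) = $8,792,575.20 / $2,515,675.20 = 3.4951.

3.50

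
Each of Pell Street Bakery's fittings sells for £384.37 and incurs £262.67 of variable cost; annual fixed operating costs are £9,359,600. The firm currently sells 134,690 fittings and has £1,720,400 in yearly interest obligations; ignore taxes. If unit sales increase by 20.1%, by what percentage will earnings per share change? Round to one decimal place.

Total contribution margin = 134,690 × £121.70 = £16,391,773.00.
Subtracting fixed costs: EBIT = £16,391,773.00 − £9,359,600 = £7,032,173.00.
After interest of £1,720,400.00, pre-tax earnings = £5,311,773.00.
Degree of combined leverage = contribution ÷ (EBIT − I) = £16,391,773.00 ÷ £5,311,773.00 = 3.0859.
%ΔEPS = DCL × %ΔSales = 3.0859 × +20.1% = +62.0%.

+62.0%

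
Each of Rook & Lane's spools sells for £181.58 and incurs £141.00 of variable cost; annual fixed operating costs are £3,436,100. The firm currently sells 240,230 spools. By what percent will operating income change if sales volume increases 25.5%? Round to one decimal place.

+39.4%

Total contribution margin = 240,230 × £40.58 = £9,748,533.40.
Operating income = contribution − fixed costs = £9,748,533.40 − £3,436,100 = £6,312,433.40.
DOL = contribution ÷ EBIT = £9,748,533.40 ÷ £6,312,433.40 = 1.5443.
Operating income changes by 1.5443 × +25.5% = +39.4%.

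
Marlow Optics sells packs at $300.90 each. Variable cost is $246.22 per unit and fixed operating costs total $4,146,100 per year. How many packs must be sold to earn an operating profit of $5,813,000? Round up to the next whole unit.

Each unit contributes $300.90 − $246.22 = $54.68.
Required volume = (fixed costs + target profit) ÷ CM = ($4,146,100 + $5,813,000) ÷ $54.68 = 182,134.24, so 182,135 packs.

182,135 packs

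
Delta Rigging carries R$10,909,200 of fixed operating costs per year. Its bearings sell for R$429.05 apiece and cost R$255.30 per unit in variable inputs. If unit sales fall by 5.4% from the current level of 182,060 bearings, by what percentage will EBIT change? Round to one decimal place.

-8.2%

Total contribution margin = 182,060 × R$173.75 = R$31,632,925.00.
EBIT = R$31,632,925.00 − R$10,909,200 = R$20,723,725.00.
So DOL = total CM / EBIT = R$31,632,925.00 / R$20,723,725.00 = 1.5264.
%ΔEBIT = DOL × %ΔSales = 1.5264 × -5.4% = -8.2%.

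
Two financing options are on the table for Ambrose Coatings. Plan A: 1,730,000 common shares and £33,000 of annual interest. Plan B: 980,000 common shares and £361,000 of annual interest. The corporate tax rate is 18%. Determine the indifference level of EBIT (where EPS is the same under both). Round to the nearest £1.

£789,587

At indifference, (EBIT − 33,000)(1 − t)/1,730,000 = (EBIT − 361,000)(1 − t)/980,000.
Cancelling (1 − t) and cross-multiplying: 980,000·(EBIT − 33,000) = 1,730,000·(EBIT − 361,000).
Solving, EBIT = (361,000·1,730,000 − 33,000·980,000) / (1,730,000 − 980,000) = 592,190,000,000 / 750,000 = 789,586.67.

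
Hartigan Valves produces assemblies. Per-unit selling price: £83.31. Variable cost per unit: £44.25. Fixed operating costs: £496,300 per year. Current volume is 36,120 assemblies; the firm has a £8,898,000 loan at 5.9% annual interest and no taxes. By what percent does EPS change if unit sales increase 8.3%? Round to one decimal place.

+30.1%

At 36,120 units, contribution = 36,120 × £39.06 = £1,410,847.20.
Subtracting fixed costs: EBIT = £1,410,847.20 − £496,300 = £914,547.20.
Interest = £524,982.00, so EBIT − I = £389,565.20.
DCL = total CM / (EBIT − I) = £1,410,847.20 / £389,565.20 = 3.6216.
%ΔEPS = DCL × %ΔSales = 3.6216 × +8.3% = +30.1%.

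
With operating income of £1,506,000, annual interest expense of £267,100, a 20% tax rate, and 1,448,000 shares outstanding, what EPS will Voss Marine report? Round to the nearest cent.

Pre-tax income = £1,506,000 − £267,100.00 = £1,238,900.00.
Net income = £1,238,900.00 × (1 − 0.20) = £991,120.00.
Per share: £991,120.00 / 1,448,000 shares = £0.68.

£0.68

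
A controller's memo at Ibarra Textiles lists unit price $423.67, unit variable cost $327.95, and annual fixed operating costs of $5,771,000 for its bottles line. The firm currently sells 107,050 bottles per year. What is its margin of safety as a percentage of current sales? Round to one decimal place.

43.7%

Contribution margin per unit = $423.67 − $327.95 = $95.72. Break-even units = $5,771,000 ÷ $95.72 = 60,290.43; break-even revenue = 60,290.43 × $423.67 = $25,543,246.66.
Current sales = 107,050 × $423.67 = $45,353,873.50.
Margin of safety = ($45,353,873.50 − $25,543,246.66) ÷ $45,353,873.50 = 43.7%.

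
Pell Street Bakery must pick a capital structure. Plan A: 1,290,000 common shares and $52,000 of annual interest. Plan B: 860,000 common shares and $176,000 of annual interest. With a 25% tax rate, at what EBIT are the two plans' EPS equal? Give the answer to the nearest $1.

Set EPS_A = EPS_B: (EBIT − $52,000)(1 − 0.25) ÷ 1,290,000 = (EBIT − $176,000)(1 − 0.25) ÷ 860,000.
The (1 − t) factor cancels: (EBIT − 52,000) × 860,000 = (EBIT − 176,000) × 1,290,000.
Solving, EBIT = (176,000·1,290,000 − 52,000·860,000) / (1,290,000 − 860,000) = 182,320,000,000 / 430,000 = 424,000.00.

$424,000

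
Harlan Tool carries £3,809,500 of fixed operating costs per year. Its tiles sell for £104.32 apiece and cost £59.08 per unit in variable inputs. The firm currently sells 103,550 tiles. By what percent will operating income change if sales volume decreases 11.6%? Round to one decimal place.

-62.1%

Total contribution margin = 103,550 × £45.24 = £4,684,602.00.
Operating income = contribution − fixed costs = £4,684,602.00 − £3,809,500 = £875,102.00.
DOL = contribution ÷ EBIT = £4,684,602.00 ÷ £875,102.00 = 5.3532.
Operating income changes by 5.3532 × -11.6% = -62.1%.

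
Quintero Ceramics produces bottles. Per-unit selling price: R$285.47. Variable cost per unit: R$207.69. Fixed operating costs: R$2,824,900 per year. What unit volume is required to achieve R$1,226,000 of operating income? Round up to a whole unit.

52,082 bottles

Contribution margin per unit = R$285.47 − R$207.69 = R$77.78.
Units = (FC + target) / CM = (R$2,824,900 + R$1,226,000) / R$77.78 = 52,081.51, so 52,082 bottles.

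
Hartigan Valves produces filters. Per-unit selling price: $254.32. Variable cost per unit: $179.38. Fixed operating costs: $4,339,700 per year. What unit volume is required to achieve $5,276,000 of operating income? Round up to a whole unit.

128,312 filters

Unit CM = price − variable cost = $254.32 − $179.38 = $74.94.
Units = (FC + target) / CM = ($4,339,700 + $5,276,000) / $74.94 = 128,311.98, so 128,312 filters.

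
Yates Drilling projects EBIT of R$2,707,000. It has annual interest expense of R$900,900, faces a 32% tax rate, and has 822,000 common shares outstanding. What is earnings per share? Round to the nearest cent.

Pre-tax income = R$2,707,000 − R$900,900.00 = R$1,806,100.00.
Net income = R$1,806,100.00 × (1 − 0.32) = R$1,228,148.00.
Per share: R$1,228,148.00 / 822,000 shares = R$1.49.

R$1.49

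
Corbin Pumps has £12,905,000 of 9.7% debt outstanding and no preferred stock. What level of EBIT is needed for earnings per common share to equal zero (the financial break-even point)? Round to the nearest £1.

£1,251,785

Annual interest = 9.7% × £12,905,000 = £1,251,785.00.
Without preferred stock the financial break-even is simply EBIT = interest = £1,251,785.00.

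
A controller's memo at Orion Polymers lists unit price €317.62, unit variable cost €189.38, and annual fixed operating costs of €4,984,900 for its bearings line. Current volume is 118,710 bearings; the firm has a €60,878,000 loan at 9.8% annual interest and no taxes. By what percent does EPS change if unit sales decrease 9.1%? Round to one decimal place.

At 118,710 units, contribution = 118,710 × €128.24 = €15,223,370.40.
EBIT = €15,223,370.40 − €4,984,900 = €10,238,470.40.
After interest of €5,966,044.00, pre-tax earnings = €4,272,426.40.
DCL = total CM / (EBIT − I) = €15,223,370.40 / €4,272,426.40 = 3.5632.
%ΔEPS = DCL × %ΔSales = 3.5632 × -9.1% = -32.4%.

-32.4%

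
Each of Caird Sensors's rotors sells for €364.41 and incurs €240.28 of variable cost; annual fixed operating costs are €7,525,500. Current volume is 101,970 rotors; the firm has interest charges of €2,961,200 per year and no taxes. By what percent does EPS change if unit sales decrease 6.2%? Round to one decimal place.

-36.2%

Contribution at this volume is 101,970 × €124.13 = €12,657,536.10.
EBIT = €12,657,536.10 − €7,525,500 = €5,132,036.10.
After interest of €2,961,200.00, pre-tax earnings = €2,170,836.10.
Degree of combined leverage = contribution ÷ (EBIT − I) = €12,657,536.10 ÷ €2,170,836.10 = 5.8307.
EPS therefore changes by 5.8307 × (-6.2%) = -36.2%.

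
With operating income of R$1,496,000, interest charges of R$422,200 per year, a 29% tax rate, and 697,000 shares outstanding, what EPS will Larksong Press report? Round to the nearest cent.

R$1.09

Pre-tax income = R$1,496,000 − R$422,200.00 = R$1,073,800.00.
Net income = R$1,073,800.00 × (1 − 0.29) = R$762,398.00.
EPS = R$762,398.00 ÷ 697,000 = R$1.09.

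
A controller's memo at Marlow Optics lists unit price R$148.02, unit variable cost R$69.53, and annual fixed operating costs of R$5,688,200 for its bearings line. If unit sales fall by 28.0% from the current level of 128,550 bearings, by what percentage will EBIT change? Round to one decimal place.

-64.2%

Total contribution margin = 128,550 × R$78.49 = R$10,089,889.50.
Operating income = contribution − fixed costs = R$10,089,889.50 − R$5,688,200 = R$4,401,689.50.
So DOL = total CM / EBIT = R$10,089,889.50 / R$4,401,689.50 = 2.2923.
Operating income changes by 2.2923 × -28.0% = -64.2%.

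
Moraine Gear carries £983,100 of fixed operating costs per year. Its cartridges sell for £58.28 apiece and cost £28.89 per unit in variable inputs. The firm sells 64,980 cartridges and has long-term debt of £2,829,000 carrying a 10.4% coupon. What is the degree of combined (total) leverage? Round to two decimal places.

Total contribution margin = 64,980 × £29.39 = £1,909,762.20.
Subtracting fixed costs: EBIT = £1,909,762.20 − £983,100 = £926,662.20. Interest = £294,216.00.
DOL = £1,909,762.20 ÷ £926,662.20 = 2.0609; DFL = £926,662.20 ÷ £632,446.20 = 1.4652.
DCL = DOL × DFL = 2.0609 × 1.4652 = 3.0196.

3.02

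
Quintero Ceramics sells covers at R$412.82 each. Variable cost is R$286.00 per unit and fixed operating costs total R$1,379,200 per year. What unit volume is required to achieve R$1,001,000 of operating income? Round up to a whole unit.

Contribution margin per unit = R$412.82 − R$286.00 = R$126.82.
Required volume = (fixed costs + target profit) ÷ CM = (R$1,379,200 + R$1,001,000) ÷ R$126.82 = 18,768.33, so 18,769 covers.

18,769 covers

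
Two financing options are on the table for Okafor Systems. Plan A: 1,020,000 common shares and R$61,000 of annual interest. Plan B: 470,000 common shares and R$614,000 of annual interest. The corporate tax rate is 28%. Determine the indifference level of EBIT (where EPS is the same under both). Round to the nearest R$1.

R$1,086,564

Set EPS_A = EPS_B: (EBIT − R$61,000)(1 − 0.28) ÷ 1,020,000 = (EBIT − R$614,000)(1 − 0.28) ÷ 470,000.
Cancelling (1 − t) and cross-multiplying: 470,000·(EBIT − 61,000) = 1,020,000·(EBIT − 614,000).
Solving, EBIT = (614,000·1,020,000 − 61,000·470,000) / (1,020,000 − 470,000) = 597,610,000,000 / 550,000 = 1,086,563.64.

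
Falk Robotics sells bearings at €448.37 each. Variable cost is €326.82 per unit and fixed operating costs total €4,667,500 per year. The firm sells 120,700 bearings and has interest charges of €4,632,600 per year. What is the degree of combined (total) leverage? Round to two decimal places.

Total contribution margin = 120,700 × €121.55 = €14,671,085.00.
Operating income = contribution − fixed costs = €14,671,085.00 − €4,667,500 = €10,003,585.00. Interest = €4,632,600.00, so EBIT − I = €5,370,985.00.
DCL = contribution ÷ (EBIT − I) = €14,671,085.00 ÷ €5,370,985.00 = 2.7315.

2.73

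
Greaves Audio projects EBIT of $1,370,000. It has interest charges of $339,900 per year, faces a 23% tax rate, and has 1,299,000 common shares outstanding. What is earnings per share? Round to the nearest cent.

Pre-tax income = $1,370,000 − $339,900.00 = $1,030,100.00.
Net income = $1,030,100.00 × (1 − 0.23) = $793,177.00.
Per share: $793,177.00 / 1,299,000 shares = $0.61.

$0.61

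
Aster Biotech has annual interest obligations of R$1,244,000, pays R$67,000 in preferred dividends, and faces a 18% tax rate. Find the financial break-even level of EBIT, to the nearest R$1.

R$1,325,707

Grossing the preferred dividend up to pre-tax terms: R$67,000 / (1 − 0.18) = R$81,707.32.
Financial break-even EBIT = interest + D_p ÷ (1 − t) = R$1,244,000 + R$81,707.32 = R$1,325,707.32.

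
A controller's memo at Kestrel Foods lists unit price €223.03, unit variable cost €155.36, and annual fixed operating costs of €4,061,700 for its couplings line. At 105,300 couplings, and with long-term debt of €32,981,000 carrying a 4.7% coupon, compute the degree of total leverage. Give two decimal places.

Contribution at this volume is 105,300 × €67.67 = €7,125,651.00.
Subtracting fixed costs: EBIT = €7,125,651.00 − €4,061,700 = €3,063,951.00. Interest = €1,550,107.00.
DOL = €7,125,651.00 ÷ €3,063,951.00 = 2.3256; DFL = €3,063,951.00 ÷ €1,513,844.00 = 2.0240.
Combined leverage = 2.3256 × 2.0240 = 4.7070.

4.71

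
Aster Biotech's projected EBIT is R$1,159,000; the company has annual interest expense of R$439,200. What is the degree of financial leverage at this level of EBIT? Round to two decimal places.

1.61

Interest = R$439,200.00.
Degree of financial leverage = EBIT / (EBIT − interest) = R$1,159,000 / R$719,800.00 = 1.6102.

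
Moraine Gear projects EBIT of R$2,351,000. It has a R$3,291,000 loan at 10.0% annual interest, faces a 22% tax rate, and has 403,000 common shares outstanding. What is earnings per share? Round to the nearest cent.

R$3.91

Pre-tax income = R$2,351,000 − R$329,100.00 = R$2,021,900.00.
After tax at 22%: net income = R$2,021,900.00 × 0.78 = R$1,577,082.00.
Per share: R$1,577,082.00 / 403,000 shares = R$3.91.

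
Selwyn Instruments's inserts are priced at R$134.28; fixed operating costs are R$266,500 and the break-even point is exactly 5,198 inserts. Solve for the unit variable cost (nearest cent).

At break-even, FC = Q × (P − VC), so P − VC = R$266,500 ÷ 5,198 = R$51.2697.
Variable cost per unit = R$134.28 − R$51.2697 = R$83.01.

R$83.01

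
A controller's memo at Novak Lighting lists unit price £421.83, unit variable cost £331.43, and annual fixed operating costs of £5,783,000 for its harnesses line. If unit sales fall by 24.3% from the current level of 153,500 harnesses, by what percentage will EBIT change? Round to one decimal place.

Total contribution margin = 153,500 × £90.40 = £13,876,400.00.
Subtracting fixed costs: EBIT = £13,876,400.00 − £5,783,000 = £8,093,400.00.
Degree of operating leverage = £13,876,400.00 / £8,093,400.00 = 1.7145.
%ΔEBIT = DOL × %ΔSales = 1.7145 × -24.3% = -41.7%.

-41.7%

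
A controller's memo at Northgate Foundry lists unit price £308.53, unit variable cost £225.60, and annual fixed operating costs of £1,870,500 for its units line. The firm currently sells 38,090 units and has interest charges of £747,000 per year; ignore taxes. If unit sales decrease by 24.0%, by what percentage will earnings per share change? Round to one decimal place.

At 38,090 units, contribution = 38,090 × £82.93 = £3,158,803.70.
Operating income = contribution − fixed costs = £3,158,803.70 − £1,870,500 = £1,288,303.70.
After interest of £747,000.00, pre-tax earnings = £541,303.70.
DCL = total CM / (EBIT − I) = £3,158,803.70 / £541,303.70 = 5.8355.
%ΔEPS = DCL × %ΔSales = 5.8355 × -24.0% = -140.1%.

-140.1%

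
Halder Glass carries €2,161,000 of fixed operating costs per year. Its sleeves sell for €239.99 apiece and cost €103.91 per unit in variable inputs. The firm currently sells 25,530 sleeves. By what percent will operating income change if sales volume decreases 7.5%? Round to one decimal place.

-19.8%

At 25,530 units, contribution = 25,530 × €136.08 = €3,474,122.40.
Operating income = contribution − fixed costs = €3,474,122.40 − €2,161,000 = €1,313,122.40.
Degree of operating leverage = €3,474,122.40 / €1,313,122.40 = 2.6457.
Operating income changes by 2.6457 × -7.5% = -19.8%.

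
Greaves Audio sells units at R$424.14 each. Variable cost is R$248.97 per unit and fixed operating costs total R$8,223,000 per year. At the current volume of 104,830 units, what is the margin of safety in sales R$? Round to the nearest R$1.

Unit CM = price − variable cost = R$424.14 − R$248.97 = R$175.17. Break-even units = R$8,223,000 ÷ R$175.17 = 46,942.97; break-even revenue = 46,942.97 × R$424.14 = R$19,910,391.16.
Actual sales revenue = 104,830 × R$424.14 = R$44,462,596.20.
Margin of safety = R$44,462,596.20 − R$19,910,391.16 = R$24,552,205.

R$24,552,205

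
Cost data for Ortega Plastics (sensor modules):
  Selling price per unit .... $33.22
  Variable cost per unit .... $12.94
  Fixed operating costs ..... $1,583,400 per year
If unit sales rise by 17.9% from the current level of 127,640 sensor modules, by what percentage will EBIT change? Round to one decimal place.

Contribution at this volume is 127,640 × $20.28 = $2,588,539.20.
Subtracting fixed costs: EBIT = $2,588,539.20 − $1,583,400 = $1,005,139.20.
Degree of operating leverage = $2,588,539.20 / $1,005,139.20 = 2.5753.
%ΔEBIT = DOL × %ΔSales = 2.5753 × +17.9% = +46.1%.

+46.1%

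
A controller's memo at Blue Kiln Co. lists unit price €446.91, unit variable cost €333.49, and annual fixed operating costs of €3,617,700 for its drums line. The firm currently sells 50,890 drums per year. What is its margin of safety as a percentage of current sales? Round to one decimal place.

Unit CM = price − variable cost = €446.91 − €333.49 = €113.42. Break-even units = €3,617,700 ÷ €113.42 = 31,896.49; break-even revenue = 31,896.49 × €446.91 = €14,254,860.76.
Current sales = 50,890 × €446.91 = €22,743,249.90.
Margin of safety = (€22,743,249.90 − €14,254,860.76) ÷ €22,743,249.90 = 37.3%.

37.3%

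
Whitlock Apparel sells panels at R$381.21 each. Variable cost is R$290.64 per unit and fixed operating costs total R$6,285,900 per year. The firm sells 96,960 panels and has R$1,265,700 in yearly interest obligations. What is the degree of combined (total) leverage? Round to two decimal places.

7.14

Contribution at this volume is 96,960 × R$90.57 = R$8,781,667.20.
Operating income = contribution − fixed costs = R$8,781,667.20 − R$6,285,900 = R$2,495,767.20. Interest = R$1,265,700.00, so EBIT − I = R$1,230,067.20.
Degree of total leverage = total CM / (EBIT − interest) = R$8,781,667.20 / R$1,230,067.20 = 7.1392.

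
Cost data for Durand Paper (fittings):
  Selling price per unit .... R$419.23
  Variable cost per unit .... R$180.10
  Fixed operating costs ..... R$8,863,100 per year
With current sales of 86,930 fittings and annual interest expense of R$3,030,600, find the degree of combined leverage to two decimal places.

2.34

Contribution at this volume is 86,930 × R$239.13 = R$20,787,570.90.
EBIT = R$20,787,570.90 − R$8,863,100 = R$11,924,470.90. Interest = R$3,030,600.00.
DOL = R$20,787,570.90 ÷ R$11,924,470.90 = 1.7433; DFL = R$11,924,470.90 ÷ R$8,893,870.90 = 1.3408.
Combined leverage = 1.7433 × 1.3408 = 2.3374.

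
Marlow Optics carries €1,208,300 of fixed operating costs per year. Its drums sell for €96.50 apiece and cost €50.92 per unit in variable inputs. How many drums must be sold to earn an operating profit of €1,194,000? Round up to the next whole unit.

52,706 drums

Each unit contributes €96.50 − €50.92 = €45.58.
Required volume = (fixed costs + target profit) ÷ CM = (€1,208,300 + €1,194,000) ÷ €45.58 = 52,705.13, so 52,706 drums.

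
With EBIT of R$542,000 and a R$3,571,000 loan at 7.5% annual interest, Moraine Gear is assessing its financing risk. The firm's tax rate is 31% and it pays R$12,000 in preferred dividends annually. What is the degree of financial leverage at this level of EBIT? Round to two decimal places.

Annual interest charges come to R$267,825.00.
Preferred dividends grossed up pre-tax: R$12,000 / (1 − 0.31) = R$17,391.30.
DFL = EBIT ÷ [EBIT − I − D_p/(1−t)] = R$542,000 ÷ [R$542,000 − R$267,825.00 − R$17,391.30] = R$542,000 ÷ R$256,783.70 = 2.1107.

2.11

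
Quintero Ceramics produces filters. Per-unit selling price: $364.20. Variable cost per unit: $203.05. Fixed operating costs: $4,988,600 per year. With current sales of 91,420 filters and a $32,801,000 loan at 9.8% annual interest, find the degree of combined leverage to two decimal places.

Total contribution margin = 91,420 × $161.15 = $14,732,333.00.
Subtracting fixed costs: EBIT = $14,732,333.00 − $4,988,600 = $9,743,733.00. Interest = $3,214,498.00.
DOL = $14,732,333.00 ÷ $9,743,733.00 = 1.5120; DFL = $9,743,733.00 ÷ $6,529,235.00 = 1.4923.
DCL = DOL × DFL = 1.5120 × 1.4923 = 2.2564.

2.26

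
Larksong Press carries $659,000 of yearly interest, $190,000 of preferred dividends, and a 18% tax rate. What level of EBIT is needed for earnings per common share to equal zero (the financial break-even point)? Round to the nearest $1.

Preferred dividends are paid after tax, so their pre-tax equivalent is $190,000 ÷ (1 − 0.18) = $231,707.32.
Financial break-even EBIT = interest + D_p ÷ (1 − t) = $659,000 + $231,707.32 = $890,707.32.

$890,707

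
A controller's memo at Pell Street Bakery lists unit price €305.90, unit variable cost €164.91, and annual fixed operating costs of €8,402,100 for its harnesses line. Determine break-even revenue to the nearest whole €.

€18,229,679

Contribution margin per unit = €305.90 − €164.91 = €140.99, a CM ratio of €140.99 ÷ €305.90 = 0.4609.
Break-even revenue = fixed costs × price ÷ CM = €8,402,100 × €305.90 ÷ €140.99 = €18,229,679.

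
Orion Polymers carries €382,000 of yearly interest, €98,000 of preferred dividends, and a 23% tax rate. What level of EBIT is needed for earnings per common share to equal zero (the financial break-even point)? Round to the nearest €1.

Grossing the preferred dividend up to pre-tax terms: €98,000 / (1 − 0.23) = €127,272.73.
EPS = 0 when EBIT covers interest plus the pre-tax preferred burden: €382,000 + €127,272.73 = €509,272.73.

€509,273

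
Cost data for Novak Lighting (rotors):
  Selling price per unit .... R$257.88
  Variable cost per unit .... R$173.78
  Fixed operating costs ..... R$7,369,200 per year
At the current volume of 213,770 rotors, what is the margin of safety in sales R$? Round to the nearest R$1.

R$32,530,464

Contribution margin per unit = R$257.88 − R$173.78 = R$84.10. Break-even units = R$7,369,200 ÷ R$84.10 = 87,624.26; break-even revenue = 87,624.26 × R$257.88 = R$22,596,543.35.
Current sales = 213,770 × R$257.88 = R$55,127,007.60.
Margin of safety = R$55,127,007.60 − R$22,596,543.35 = R$32,530,464.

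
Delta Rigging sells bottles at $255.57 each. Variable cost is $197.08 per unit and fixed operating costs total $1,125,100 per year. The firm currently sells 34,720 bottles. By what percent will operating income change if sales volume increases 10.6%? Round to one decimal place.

Total contribution margin = 34,720 × $58.49 = $2,030,772.80.
Operating income = contribution − fixed costs = $2,030,772.80 − $1,125,100 = $905,672.80.
Degree of operating leverage = $2,030,772.80 / $905,672.80 = 2.2423.
So EBIT moves 2.2423 × (+10.6%) = +23.8%.

+23.8%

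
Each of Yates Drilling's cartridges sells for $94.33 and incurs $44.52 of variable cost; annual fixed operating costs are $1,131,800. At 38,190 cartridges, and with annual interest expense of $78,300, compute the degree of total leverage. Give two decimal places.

Contribution at this volume is 38,190 × $49.81 = $1,902,243.90.
EBIT = $1,902,243.90 − $1,131,800 = $770,443.90. Interest = $78,300.00, so EBIT − I = $692,143.90.
DCL = contribution ÷ (EBIT − I) = $1,902,243.90 ÷ $692,143.90 = 2.7483.

2.75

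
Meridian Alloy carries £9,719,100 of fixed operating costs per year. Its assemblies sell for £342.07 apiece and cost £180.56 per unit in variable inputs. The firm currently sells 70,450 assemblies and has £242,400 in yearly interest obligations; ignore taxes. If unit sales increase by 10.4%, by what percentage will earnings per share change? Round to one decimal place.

At 70,450 units, contribution = 70,450 × £161.51 = £11,378,379.50.
EBIT = £11,378,379.50 − £9,719,100 = £1,659,279.50.
After interest of £242,400.00, pre-tax earnings = £1,416,879.50.
DCL = total CM / (EBIT − I) = £11,378,379.50 / £1,416,879.50 = 8.0306.
%ΔEPS = DCL × %ΔSales = 8.0306 × +10.4% = +83.5%.

+83.5%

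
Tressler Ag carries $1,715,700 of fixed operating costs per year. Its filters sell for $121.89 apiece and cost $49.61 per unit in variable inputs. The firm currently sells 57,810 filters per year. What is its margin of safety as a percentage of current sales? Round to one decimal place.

Each unit contributes $121.89 − $49.61 = $72.28. Break-even units = $1,715,700 ÷ $72.28 = 23,736.86; break-even revenue = 23,736.86 × $121.89 = $2,893,285.46.
Actual sales revenue = 57,810 × $121.89 = $7,046,460.90.
Margin of safety = ($7,046,460.90 − $2,893,285.46) ÷ $7,046,460.90 = 58.9%.

58.9%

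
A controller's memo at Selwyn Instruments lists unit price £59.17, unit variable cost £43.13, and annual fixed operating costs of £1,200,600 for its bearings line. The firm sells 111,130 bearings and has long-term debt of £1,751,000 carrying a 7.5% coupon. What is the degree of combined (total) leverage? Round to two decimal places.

3.96

Total contribution margin = 111,130 × £16.04 = £1,782,525.20.
Operating income = contribution − fixed costs = £1,782,525.20 − £1,200,600 = £581,925.20. Interest = £131,325.00, so EBIT − I = £450,600.20.
Degree of total leverage = total CM / (EBIT − interest) = £1,782,525.20 / £450,600.20 = 3.9559.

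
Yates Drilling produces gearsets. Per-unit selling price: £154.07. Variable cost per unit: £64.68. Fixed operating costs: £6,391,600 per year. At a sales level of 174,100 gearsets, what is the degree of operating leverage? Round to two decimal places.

Total contribution margin = 174,100 × £89.39 = £15,562,799.00.
Subtracting fixed costs: EBIT = £15,562,799.00 − £6,391,600 = £9,171,199.00.
Degree of operating leverage = £15,562,799.00 / £9,171,199.00 = 1.6969.

1.70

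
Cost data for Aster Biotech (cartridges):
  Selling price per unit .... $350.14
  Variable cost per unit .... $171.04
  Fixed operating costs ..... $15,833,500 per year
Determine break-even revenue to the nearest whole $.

CM per unit = $350.14 − $171.04 = $179.10; CM ratio = $179.10 / $350.14 = 0.5115.
Break-even revenue = fixed costs × price ÷ CM = $15,833,500 × $350.14 ÷ $179.10 = $30,954,448.

$30,954,448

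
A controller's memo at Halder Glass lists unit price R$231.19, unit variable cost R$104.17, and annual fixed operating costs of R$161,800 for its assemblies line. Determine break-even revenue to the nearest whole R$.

CM per unit = R$231.19 − R$104.17 = R$127.02; CM ratio = R$127.02 / R$231.19 = 0.5494.
Break-even sales = FC ÷ CM ratio = R$161,800 × R$231.19 / R$127.02 = R$294,493.

R$294,493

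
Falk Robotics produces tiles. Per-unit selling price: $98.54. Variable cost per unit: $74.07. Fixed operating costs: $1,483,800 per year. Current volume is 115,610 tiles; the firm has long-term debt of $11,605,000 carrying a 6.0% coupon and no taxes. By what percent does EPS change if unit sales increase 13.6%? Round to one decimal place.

At 115,610 units, contribution = 115,610 × $24.47 = $2,828,976.70.
EBIT = $2,828,976.70 − $1,483,800 = $1,345,176.70.
Interest = $696,300.00, so EBIT − I = $648,876.70.
DCL = total CM / (EBIT − I) = $2,828,976.70 / $648,876.70 = 4.3598.
EPS therefore changes by 4.3598 × (+13.6%) = +59.3%.

+59.3%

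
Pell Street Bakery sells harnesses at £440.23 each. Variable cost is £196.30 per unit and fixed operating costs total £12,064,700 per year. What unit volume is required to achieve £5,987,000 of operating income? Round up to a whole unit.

74,004 harnesses

Unit CM = price − variable cost = £440.23 − £196.30 = £243.93.
Required volume = (fixed costs + target profit) ÷ CM = (£12,064,700 + £5,987,000) ÷ £243.93 = 74,003.61, so 74,004 harnesses.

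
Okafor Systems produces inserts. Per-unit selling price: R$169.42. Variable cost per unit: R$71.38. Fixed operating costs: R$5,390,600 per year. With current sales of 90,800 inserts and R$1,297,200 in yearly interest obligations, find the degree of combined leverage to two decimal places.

4.02

Contribution at this volume is 90,800 × R$98.04 = R$8,902,032.00.
EBIT = R$8,902,032.00 − R$5,390,600 = R$3,511,432.00. Interest = R$1,297,200.00.
DOL = R$8,902,032.00 ÷ R$3,511,432.00 = 2.5352; DFL = R$3,511,432.00 ÷ R$2,214,232.00 = 1.5858.
Combined leverage = 2.5352 × 1.5858 = 4.0203.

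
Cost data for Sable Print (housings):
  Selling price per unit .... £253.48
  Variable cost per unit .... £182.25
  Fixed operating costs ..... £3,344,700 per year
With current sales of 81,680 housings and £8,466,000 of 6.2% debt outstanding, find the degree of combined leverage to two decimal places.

Contribution at this volume is 81,680 × £71.23 = £5,818,066.40.
Subtracting fixed costs: EBIT = £5,818,066.40 − £3,344,700 = £2,473,366.40. Interest = £524,892.00.
DOL = £5,818,066.40 ÷ £2,473,366.40 = 2.3523; DFL = £2,473,366.40 ÷ £1,948,474.40 = 1.2694.
Combined leverage = 2.3523 × 1.2694 = 2.9860.

2.99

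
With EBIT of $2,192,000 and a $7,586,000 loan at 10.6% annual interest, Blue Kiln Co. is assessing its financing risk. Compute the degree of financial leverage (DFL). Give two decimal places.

Annual interest charges come to $804,116.00.
Degree of financial leverage = EBIT / (EBIT − interest) = $2,192,000 / $1,387,884.00 = 1.5794.

1.58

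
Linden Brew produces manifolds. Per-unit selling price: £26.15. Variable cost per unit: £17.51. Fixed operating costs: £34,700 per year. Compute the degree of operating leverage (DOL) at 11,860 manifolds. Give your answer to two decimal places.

At 11,860 units, contribution = 11,860 × £8.64 = £102,470.40.
EBIT = £102,470.40 − £34,700 = £67,770.40.
DOL = contribution ÷ EBIT = £102,470.40 ÷ £67,770.40 = 1.5120.

1.51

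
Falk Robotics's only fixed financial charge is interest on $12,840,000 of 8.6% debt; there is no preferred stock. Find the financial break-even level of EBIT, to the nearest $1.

$1,104,240

Annual interest = 8.6% × $12,840,000 = $1,104,240.00.
With no preferred dividends, EPS = 0 when EBIT exactly covers interest, so the financial break-even EBIT is $1,104,240.00.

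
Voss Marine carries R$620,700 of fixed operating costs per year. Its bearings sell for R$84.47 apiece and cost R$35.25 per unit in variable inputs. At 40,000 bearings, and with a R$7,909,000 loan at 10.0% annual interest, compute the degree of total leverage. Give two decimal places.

3.53

Contribution at this volume is 40,000 × R$49.22 = R$1,968,800.00.
EBIT = R$1,968,800.00 − R$620,700 = R$1,348,100.00. Interest = R$790,900.00.
DOL = R$1,968,800.00 ÷ R$1,348,100.00 = 1.4604; DFL = R$1,348,100.00 ÷ R$557,200.00 = 2.4194.
Combined leverage = 1.4604 × 2.4194 = 3.5333.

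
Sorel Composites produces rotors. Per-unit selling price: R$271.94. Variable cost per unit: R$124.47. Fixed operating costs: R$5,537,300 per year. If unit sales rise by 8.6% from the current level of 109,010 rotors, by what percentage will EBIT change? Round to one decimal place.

Contribution at this volume is 109,010 × R$147.47 = R$16,075,704.70.
Operating income = contribution − fixed costs = R$16,075,704.70 − R$5,537,300 = R$10,538,404.70.
DOL = contribution ÷ EBIT = R$16,075,704.70 ÷ R$10,538,404.70 = 1.5254.
Operating income changes by 1.5254 × +8.6% = +13.1%.

+13.1%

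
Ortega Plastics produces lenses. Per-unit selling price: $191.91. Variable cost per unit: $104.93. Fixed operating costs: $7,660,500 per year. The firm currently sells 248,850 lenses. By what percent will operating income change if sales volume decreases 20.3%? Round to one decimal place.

-31.4%

Total contribution margin = 248,850 × $86.98 = $21,644,973.00.
EBIT = $21,644,973.00 − $7,660,500 = $13,984,473.00.
DOL = contribution ÷ EBIT = $21,644,973.00 ÷ $13,984,473.00 = 1.5478.
Operating income changes by 1.5478 × -20.3% = -31.4%.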